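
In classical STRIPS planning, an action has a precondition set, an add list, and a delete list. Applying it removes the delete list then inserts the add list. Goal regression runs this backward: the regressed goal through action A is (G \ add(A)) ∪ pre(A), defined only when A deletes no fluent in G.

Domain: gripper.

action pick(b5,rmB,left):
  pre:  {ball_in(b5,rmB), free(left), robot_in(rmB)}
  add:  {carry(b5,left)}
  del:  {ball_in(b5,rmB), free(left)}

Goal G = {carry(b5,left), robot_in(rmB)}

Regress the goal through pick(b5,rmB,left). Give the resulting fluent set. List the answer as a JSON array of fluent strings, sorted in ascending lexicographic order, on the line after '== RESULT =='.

Regress:
  G ∩ del = {}  (empty — regression defined)
  G \ add = {carry(b5,left), robot_in(rmB)} \ {carry(b5,left)} = {robot_in(rmB)}
  ∪ pre   = {robot_in(rmB)} ∪ {ball_in(b5,rmB), free(left), robot_in(rmB)}
          = {ball_in(b5,rmB), free(left), robot_in(rmB)}

== RESULT ==
["ball_in(b5,rmB)", "free(left)", "robot_in(rmB)"]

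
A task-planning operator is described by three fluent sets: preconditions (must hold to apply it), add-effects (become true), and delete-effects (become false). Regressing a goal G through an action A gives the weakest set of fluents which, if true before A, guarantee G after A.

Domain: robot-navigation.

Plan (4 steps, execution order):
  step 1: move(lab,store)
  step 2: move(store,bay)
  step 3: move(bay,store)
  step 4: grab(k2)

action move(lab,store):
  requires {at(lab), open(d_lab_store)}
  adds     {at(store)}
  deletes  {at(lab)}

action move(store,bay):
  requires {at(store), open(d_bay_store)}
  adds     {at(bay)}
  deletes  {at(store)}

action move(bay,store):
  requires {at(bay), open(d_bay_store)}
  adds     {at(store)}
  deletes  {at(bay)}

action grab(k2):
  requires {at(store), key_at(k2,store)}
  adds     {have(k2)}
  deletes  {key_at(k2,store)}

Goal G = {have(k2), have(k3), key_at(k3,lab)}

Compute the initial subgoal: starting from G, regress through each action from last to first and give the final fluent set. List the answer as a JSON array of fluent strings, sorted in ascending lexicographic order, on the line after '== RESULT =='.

Regress step by step:
  through step 4 (grab(k2)): drop {have(k2)}, keep {have(k3), key_at(k3,lab)}, require {at(store), key_at(k2,store)}
    → {at(store), have(k3), key_at(k2,store), key_at(k3,lab)}
  through step 3 (move(bay,store)): drop {at(store)}, keep {have(k3), key_at(k2,store), key_at(k3,lab)}, require {at(bay), open(d_bay_store)}
    → {at(bay), have(k3), key_at(k2,store), key_at(k3,lab), open(d_bay_store)}
  through step 2 (move(store,bay)): drop {at(bay)}, keep {have(k3), key_at(k2,store), key_at(k3,lab), open(d_bay_store)}, require {at(store), open(d_bay_store)}
    → {at(store), have(k3), key_at(k2,store), key_at(k3,lab), open(d_bay_store)}
  through step 1 (move(lab,store)): drop {at(store)}, keep {have(k3), key_at(k2,store), key_at(k3,lab), open(d_bay_store)}, require {at(lab), open(d_lab_store)}
    → {at(lab), have(k3), key_at(k2,store), key_at(k3,lab), open(d_bay_store), open(d_lab_store)}

== RESULT ==
["at(lab)", "have(k3)", "key_at(k2,store)", "key_at(k3,lab)", "open(d_bay_store)", "open(d_lab_store)"]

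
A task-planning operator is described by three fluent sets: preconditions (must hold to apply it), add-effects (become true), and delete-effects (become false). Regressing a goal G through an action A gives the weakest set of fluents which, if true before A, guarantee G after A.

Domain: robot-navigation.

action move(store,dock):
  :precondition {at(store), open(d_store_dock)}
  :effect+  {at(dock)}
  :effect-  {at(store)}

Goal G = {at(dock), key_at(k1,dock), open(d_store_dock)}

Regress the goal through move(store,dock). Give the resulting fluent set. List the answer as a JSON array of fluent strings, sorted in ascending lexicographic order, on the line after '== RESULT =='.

Regress:
  G ∩ del = {}  (empty — regression defined)
  G \ add = {at(dock), key_at(k1,dock), open(d_store_dock)} \ {at(dock)} = {key_at(k1,dock), open(d_store_dock)}
  ∪ pre   = {key_at(k1,dock), open(d_store_dock)} ∪ {at(store), open(d_store_dock)}
          = {at(store), key_at(k1,dock), open(d_store_dock)}

== RESULT ==
["at(store)", "key_at(k1,dock)", "open(d_store_dock)"]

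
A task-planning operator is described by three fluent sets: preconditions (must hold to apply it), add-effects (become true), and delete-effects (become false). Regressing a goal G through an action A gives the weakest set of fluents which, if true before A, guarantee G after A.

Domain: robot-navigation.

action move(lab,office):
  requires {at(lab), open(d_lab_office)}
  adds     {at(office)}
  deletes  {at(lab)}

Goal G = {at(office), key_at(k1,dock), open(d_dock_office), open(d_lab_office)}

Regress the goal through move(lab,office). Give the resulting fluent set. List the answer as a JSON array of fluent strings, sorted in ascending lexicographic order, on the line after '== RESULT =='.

Compute (G \ add) ∪ pre:
  G ∩ del = {}  (empty — regression defined)
  G \ add = {at(office), key_at(k1,dock), open(d_dock_office), open(d_lab_office)} \ {at(office)} = {key_at(k1,dock), open(d_dock_office), open(d_lab_office)}
  ∪ pre   = {key_at(k1,dock), open(d_dock_office), open(d_lab_office)} ∪ {at(lab), open(d_lab_office)}
          = {at(lab), key_at(k1,dock), open(d_dock_office), open(d_lab_office)}

== RESULT ==
["at(lab)", "key_at(k1,dock)", "open(d_dock_office)", "open(d_lab_office)"]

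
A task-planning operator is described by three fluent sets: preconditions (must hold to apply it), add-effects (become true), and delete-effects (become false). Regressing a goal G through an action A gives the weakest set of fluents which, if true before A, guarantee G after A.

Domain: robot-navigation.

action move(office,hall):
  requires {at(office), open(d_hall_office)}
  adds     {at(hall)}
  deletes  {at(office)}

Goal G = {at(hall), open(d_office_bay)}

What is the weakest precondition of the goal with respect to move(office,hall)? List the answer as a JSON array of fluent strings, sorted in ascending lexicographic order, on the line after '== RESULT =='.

Compute (G \ add) ∪ pre:
  G ∩ del = {}  (empty — regression defined)
  G \ add = {at(hall), open(d_office_bay)} \ {at(hall)} = {open(d_office_bay)}
  ∪ pre   = {open(d_office_bay)} ∪ {at(office), open(d_hall_office)}
          = {at(office), open(d_hall_office), open(d_office_bay)}

== RESULT ==
["at(office)", "open(d_hall_office)", "open(d_office_bay)"]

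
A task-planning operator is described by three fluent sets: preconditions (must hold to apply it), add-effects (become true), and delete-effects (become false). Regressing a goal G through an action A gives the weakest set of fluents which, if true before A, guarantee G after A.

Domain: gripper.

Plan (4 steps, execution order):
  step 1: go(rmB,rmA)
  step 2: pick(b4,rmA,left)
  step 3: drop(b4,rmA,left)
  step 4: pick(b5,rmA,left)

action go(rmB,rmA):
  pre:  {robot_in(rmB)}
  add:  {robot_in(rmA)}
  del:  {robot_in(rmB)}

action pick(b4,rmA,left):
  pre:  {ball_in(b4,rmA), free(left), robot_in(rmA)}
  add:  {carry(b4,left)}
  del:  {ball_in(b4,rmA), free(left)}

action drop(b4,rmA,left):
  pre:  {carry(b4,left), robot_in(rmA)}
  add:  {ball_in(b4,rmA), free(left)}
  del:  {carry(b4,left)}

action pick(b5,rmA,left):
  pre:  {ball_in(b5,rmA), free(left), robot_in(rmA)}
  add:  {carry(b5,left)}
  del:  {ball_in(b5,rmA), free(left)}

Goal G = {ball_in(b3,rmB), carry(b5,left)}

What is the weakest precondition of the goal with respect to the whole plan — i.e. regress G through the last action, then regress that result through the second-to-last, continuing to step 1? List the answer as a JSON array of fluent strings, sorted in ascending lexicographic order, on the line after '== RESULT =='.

Work backward from the goal:
  through step 4 (pick(b5,rmA,left)): drop {carry(b5,left)}, keep {ball_in(b3,rmB)}, require {ball_in(b5,rmA), free(left), robot_in(rmA)}
    → {ball_in(b3,rmB), ball_in(b5,rmA), free(left), robot_in(rmA)}
  through step 3 (drop(b4,rmA,left)): drop {free(left)}, keep {ball_in(b3,rmB), ball_in(b5,rmA), robot_in(rmA)}, require {carry(b4,left), robot_in(rmA)}
    → {ball_in(b3,rmB), ball_in(b5,rmA), carry(b4,left), robot_in(rmA)}
  through step 2 (pick(b4,rmA,left)): drop {carry(b4,left)}, keep {ball_in(b3,rmB), ball_in(b5,rmA), robot_in(rmA)}, require {ball_in(b4,rmA), free(left), robot_in(rmA)}
    → {ball_in(b3,rmB), ball_in(b4,rmA), ball_in(b5,rmA), free(left), robot_in(rmA)}
  through step 1 (go(rmB,rmA)): drop {robot_in(rmA)}, keep {ball_in(b3,rmB), ball_in(b4,rmA), ball_in(b5,rmA), free(left)}, require {robot_in(rmB)}
    → {ball_in(b3,rmB), ball_in(b4,rmA), ball_in(b5,rmA), free(left), robot_in(rmB)}

== RESULT ==
["ball_in(b3,rmB)", "ball_in(b4,rmA)", "ball_in(b5,rmA)", "free(left)", "robot_in(rmB)"]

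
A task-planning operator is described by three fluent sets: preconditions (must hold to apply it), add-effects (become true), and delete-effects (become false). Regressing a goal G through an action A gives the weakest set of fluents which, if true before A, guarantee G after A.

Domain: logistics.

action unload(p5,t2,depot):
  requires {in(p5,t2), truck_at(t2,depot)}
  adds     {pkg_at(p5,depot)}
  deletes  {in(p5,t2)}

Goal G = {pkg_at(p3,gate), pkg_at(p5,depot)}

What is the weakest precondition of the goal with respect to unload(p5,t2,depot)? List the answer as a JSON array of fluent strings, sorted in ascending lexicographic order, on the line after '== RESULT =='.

Compute (G \ add) ∪ pre:
  G ∩ del = {}  (empty — regression defined)
  G \ add = {pkg_at(p3,gate), pkg_at(p5,depot)} \ {pkg_at(p5,depot)} = {pkg_at(p3,gate)}
  ∪ pre   = {pkg_at(p3,gate)} ∪ {in(p5,t2), truck_at(t2,depot)}
          = {in(p5,t2), pkg_at(p3,gate), truck_at(t2,depot)}

== RESULT ==
["in(p5,t2)", "pkg_at(p3,gate)", "truck_at(t2,depot)"]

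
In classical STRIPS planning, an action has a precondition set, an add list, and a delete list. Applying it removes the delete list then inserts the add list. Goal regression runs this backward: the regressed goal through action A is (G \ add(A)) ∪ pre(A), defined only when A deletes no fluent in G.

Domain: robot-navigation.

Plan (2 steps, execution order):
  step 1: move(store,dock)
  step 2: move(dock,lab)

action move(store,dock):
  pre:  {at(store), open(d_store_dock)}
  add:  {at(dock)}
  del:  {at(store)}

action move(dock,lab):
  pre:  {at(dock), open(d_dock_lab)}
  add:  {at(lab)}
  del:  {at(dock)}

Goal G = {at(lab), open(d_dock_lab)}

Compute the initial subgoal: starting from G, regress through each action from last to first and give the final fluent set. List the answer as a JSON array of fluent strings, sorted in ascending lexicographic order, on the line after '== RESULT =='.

Regress step by step:
  through step 2 (move(dock,lab)): drop {at(lab)}, keep {open(d_dock_lab)}, require {at(dock), open(d_dock_lab)}
    → {at(dock), open(d_dock_lab)}
  through step 1 (move(store,dock)): drop {at(dock)}, keep {open(d_dock_lab)}, require {at(store), open(d_store_dock)}
    → {at(store), open(d_dock_lab), open(d_store_dock)}

== RESULT ==
["at(store)", "open(d_dock_lab)", "open(d_store_dock)"]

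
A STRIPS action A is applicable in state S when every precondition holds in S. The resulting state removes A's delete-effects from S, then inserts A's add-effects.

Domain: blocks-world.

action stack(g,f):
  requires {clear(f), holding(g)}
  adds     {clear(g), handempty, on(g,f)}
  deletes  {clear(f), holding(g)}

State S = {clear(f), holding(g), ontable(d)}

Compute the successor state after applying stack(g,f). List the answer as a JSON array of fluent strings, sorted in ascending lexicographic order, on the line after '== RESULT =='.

Compute (S \ del) ∪ add:
  pre ⊆ S: {clear(f), holding(g)} ⊆ S  — applicable
  S \ del = {ontable(d)}
  ∪ add   = {clear(g), handempty, on(g,f), ontable(d)}

== RESULT ==
["clear(g)", "handempty", "on(g,f)", "ontable(d)"]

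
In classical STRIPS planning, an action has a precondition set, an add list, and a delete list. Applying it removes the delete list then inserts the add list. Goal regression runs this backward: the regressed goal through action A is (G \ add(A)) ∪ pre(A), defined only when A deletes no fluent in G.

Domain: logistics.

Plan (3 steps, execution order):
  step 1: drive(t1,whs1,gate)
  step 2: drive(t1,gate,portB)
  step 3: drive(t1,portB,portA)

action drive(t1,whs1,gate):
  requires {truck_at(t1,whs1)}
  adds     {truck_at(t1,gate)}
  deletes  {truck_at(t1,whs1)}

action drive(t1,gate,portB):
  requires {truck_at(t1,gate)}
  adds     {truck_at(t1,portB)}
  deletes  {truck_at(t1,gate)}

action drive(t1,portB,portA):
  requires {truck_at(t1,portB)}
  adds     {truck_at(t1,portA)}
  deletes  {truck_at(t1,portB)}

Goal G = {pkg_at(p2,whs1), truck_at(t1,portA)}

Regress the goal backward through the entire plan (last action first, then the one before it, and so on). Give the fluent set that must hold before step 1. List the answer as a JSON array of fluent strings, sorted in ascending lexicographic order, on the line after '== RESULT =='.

Work backward from the goal:
  through step 3 (drive(t1,portB,portA)): drop {truck_at(t1,portA)}, keep {pkg_at(p2,whs1)}, require {truck_at(t1,portB)}
    → {pkg_at(p2,whs1), truck_at(t1,portB)}
  through step 2 (drive(t1,gate,portB)): drop {truck_at(t1,portB)}, keep {pkg_at(p2,whs1)}, require {truck_at(t1,gate)}
    → {pkg_at(p2,whs1), truck_at(t1,gate)}
  through step 1 (drive(t1,whs1,gate)): drop {truck_at(t1,gate)}, keep {pkg_at(p2,whs1)}, require {truck_at(t1,whs1)}
    → {pkg_at(p2,whs1), truck_at(t1,whs1)}

== RESULT ==
["pkg_at(p2,whs1)", "truck_at(t1,whs1)"]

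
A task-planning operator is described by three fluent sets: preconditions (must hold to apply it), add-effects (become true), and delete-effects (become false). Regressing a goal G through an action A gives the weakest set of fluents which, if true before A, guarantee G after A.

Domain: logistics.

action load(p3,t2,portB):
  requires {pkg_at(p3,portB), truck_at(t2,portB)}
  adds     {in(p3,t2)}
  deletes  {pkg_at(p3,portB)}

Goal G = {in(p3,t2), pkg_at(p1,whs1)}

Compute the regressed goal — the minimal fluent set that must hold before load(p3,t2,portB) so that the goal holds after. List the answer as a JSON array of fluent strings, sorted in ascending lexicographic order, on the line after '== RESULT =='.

Compute (G \ add) ∪ pre:
  G ∩ del = {}  (empty — regression defined)
  G \ add = {in(p3,t2), pkg_at(p1,whs1)} \ {in(p3,t2)} = {pkg_at(p1,whs1)}
  ∪ pre   = {pkg_at(p1,whs1)} ∪ {pkg_at(p3,portB), truck_at(t2,portB)}
          = {pkg_at(p1,whs1), pkg_at(p3,portB), truck_at(t2,portB)}

== RESULT ==
["pkg_at(p1,whs1)", "pkg_at(p3,portB)", "truck_at(t2,portB)"]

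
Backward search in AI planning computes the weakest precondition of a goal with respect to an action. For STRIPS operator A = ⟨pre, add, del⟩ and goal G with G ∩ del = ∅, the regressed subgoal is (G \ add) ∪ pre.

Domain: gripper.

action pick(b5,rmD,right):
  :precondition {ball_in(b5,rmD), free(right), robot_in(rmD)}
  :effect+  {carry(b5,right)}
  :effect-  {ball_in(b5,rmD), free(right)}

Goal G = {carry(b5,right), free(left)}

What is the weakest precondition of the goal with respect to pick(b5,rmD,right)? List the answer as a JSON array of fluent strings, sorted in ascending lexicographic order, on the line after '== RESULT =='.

Regress:
  G ∩ del = {}  (empty — regression defined)
  G \ add = {carry(b5,right), free(left)} \ {carry(b5,right)} = {free(left)}
  ∪ pre   = {free(left)} ∪ {ball_in(b5,rmD), free(right), robot_in(rmD)}
          = {ball_in(b5,rmD), free(left), free(right), robot_in(rmD)}

== RESULT ==
["ball_in(b5,rmD)", "free(left)", "free(right)", "robot_in(rmD)"]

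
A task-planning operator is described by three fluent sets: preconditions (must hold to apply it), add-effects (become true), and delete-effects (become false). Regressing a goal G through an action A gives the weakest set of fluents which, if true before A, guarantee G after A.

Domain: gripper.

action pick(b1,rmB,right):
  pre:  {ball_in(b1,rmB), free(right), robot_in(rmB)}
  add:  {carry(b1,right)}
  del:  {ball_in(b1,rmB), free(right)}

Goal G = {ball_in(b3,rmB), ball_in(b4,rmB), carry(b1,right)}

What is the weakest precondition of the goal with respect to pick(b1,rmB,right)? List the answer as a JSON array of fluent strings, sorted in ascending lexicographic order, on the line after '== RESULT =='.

Compute (G \ add) ∪ pre:
  G ∩ del = {}  (empty — regression defined)
  G \ add = {ball_in(b3,rmB), ball_in(b4,rmB), carry(b1,right)} \ {carry(b1,right)} = {ball_in(b3,rmB), ball_in(b4,rmB)}
  ∪ pre   = {ball_in(b3,rmB), ball_in(b4,rmB)} ∪ {ball_in(b1,rmB), free(right), robot_in(rmB)}
          = {ball_in(b1,rmB), ball_in(b3,rmB), ball_in(b4,rmB), free(right), robot_in(rmB)}

== RESULT ==
["ball_in(b1,rmB)", "ball_in(b3,rmB)", "ball_in(b4,rmB)", "free(right)", "robot_in(rmB)"]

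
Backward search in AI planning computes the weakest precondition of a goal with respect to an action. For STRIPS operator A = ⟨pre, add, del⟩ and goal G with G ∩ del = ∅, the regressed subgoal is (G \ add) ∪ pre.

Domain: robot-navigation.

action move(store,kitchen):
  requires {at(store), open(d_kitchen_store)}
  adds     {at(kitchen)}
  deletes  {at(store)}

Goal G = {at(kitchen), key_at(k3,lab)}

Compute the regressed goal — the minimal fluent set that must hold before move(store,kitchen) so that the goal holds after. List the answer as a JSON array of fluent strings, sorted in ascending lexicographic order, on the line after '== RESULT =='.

Regress:
  G ∩ del = {}  (empty — regression defined)
  G \ add = {at(kitchen), key_at(k3,lab)} \ {at(kitchen)} = {key_at(k3,lab)}
  ∪ pre   = {key_at(k3,lab)} ∪ {at(store), open(d_kitchen_store)}
          = {at(store), key_at(k3,lab), open(d_kitchen_store)}

== RESULT ==
["at(store)", "key_at(k3,lab)", "open(d_kitchen_store)"]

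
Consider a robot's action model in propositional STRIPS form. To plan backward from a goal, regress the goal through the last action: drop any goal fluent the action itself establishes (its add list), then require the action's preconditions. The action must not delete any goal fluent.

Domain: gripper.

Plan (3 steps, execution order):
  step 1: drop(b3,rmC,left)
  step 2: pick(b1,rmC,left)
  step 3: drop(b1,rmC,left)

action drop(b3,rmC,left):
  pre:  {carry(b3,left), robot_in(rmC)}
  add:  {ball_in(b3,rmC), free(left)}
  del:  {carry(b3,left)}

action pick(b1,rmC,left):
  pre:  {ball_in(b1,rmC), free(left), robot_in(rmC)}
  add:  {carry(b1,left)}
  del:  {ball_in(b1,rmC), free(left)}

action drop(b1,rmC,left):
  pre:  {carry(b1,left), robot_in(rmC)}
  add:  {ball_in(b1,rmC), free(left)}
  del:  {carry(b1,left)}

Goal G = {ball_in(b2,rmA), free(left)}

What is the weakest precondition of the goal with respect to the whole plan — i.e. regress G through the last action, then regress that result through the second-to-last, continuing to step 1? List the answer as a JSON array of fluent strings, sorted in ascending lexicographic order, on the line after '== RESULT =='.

Regress step by step:
  through step 3 (drop(b1,rmC,left)): drop {free(left)}, keep {ball_in(b2,rmA)}, require {carry(b1,left), robot_in(rmC)}
    → {ball_in(b2,rmA), carry(b1,left), robot_in(rmC)}
  through step 2 (pick(b1,rmC,left)): drop {carry(b1,left)}, keep {ball_in(b2,rmA), robot_in(rmC)}, require {ball_in(b1,rmC), free(left), robot_in(rmC)}
    → {ball_in(b1,rmC), ball_in(b2,rmA), free(left), robot_in(rmC)}
  through step 1 (drop(b3,rmC,left)): drop {free(left)}, keep {ball_in(b1,rmC), ball_in(b2,rmA), robot_in(rmC)}, require {carry(b3,left), robot_in(rmC)}
    → {ball_in(b1,rmC), ball_in(b2,rmA), carry(b3,left), robot_in(rmC)}

== RESULT ==
["ball_in(b1,rmC)", "ball_in(b2,rmA)", "carry(b3,left)", "robot_in(rmC)"]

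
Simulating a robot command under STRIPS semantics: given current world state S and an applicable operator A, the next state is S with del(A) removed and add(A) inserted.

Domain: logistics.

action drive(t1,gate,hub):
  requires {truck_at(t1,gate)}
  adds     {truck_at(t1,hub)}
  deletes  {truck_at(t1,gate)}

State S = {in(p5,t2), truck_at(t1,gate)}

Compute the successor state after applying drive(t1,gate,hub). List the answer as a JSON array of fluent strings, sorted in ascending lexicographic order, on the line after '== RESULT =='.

Progress:
  pre ⊆ S: {truck_at(t1,gate)} ⊆ S  — applicable
  S \ del = {in(p5,t2)}
  ∪ add   = {in(p5,t2), truck_at(t1,hub)}

== RESULT ==
["in(p5,t2)", "truck_at(t1,hub)"]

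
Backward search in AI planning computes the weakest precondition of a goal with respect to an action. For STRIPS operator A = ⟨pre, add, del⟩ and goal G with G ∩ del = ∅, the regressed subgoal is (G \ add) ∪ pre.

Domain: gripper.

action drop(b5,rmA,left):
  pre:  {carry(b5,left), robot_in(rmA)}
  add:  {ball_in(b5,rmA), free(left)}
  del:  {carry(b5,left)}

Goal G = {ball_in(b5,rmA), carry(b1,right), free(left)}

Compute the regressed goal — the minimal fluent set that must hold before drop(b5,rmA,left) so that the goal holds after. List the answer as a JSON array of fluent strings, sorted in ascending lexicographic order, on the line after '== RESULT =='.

Regress:
  G ∩ del = {}  (empty — regression defined)
  G \ add = {ball_in(b5,rmA), carry(b1,right), free(left)} \ {ball_in(b5,rmA), free(left)} = {carry(b1,right)}
  ∪ pre   = {carry(b1,right)} ∪ {carry(b5,left), robot_in(rmA)}
          = {carry(b1,right), carry(b5,left), robot_in(rmA)}

== RESULT ==
["carry(b1,right)", "carry(b5,left)", "robot_in(rmA)"]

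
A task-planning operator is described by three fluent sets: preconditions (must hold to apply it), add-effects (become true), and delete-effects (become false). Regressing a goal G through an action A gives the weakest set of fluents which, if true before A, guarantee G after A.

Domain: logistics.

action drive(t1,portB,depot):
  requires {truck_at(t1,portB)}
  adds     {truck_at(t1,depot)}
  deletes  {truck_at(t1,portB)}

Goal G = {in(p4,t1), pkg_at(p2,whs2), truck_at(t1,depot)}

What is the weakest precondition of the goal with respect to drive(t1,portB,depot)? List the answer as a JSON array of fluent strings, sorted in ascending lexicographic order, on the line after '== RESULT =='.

Compute (G \ add) ∪ pre:
  G ∩ del = {}  (empty — regression defined)
  G \ add = {in(p4,t1), pkg_at(p2,whs2), truck_at(t1,depot)} \ {truck_at(t1,depot)} = {in(p4,t1), pkg_at(p2,whs2)}
  ∪ pre   = {in(p4,t1), pkg_at(p2,whs2)} ∪ {truck_at(t1,portB)}
          = {in(p4,t1), pkg_at(p2,whs2), truck_at(t1,portB)}

== RESULT ==
["in(p4,t1)", "pkg_at(p2,whs2)", "truck_at(t1,portB)"]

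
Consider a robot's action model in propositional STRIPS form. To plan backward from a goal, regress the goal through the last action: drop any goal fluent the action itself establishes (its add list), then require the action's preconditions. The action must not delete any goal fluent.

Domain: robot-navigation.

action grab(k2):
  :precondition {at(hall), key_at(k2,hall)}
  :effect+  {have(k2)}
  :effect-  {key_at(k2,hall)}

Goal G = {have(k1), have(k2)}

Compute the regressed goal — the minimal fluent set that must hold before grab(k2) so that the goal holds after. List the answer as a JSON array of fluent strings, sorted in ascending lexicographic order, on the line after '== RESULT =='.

Compute (G \ add) ∪ pre:
  G ∩ del = {}  (empty — regression defined)
  G \ add = {have(k1), have(k2)} \ {have(k2)} = {have(k1)}
  ∪ pre   = {have(k1)} ∪ {at(hall), key_at(k2,hall)}
          = {at(hall), have(k1), key_at(k2,hall)}

== RESULT ==
["at(hall)", "have(k1)", "key_at(k2,hall)"]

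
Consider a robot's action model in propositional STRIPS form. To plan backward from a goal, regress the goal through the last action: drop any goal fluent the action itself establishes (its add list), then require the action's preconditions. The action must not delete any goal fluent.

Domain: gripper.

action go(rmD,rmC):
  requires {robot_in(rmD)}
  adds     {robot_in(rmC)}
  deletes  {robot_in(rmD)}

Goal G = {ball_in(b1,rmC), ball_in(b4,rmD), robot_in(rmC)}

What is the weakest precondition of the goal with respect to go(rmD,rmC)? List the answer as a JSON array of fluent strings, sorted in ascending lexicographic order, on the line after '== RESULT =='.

Regress:
  G ∩ del = {}  (empty — regression defined)
  G \ add = {ball_in(b1,rmC), ball_in(b4,rmD), robot_in(rmC)} \ {robot_in(rmC)} = {ball_in(b1,rmC), ball_in(b4,rmD)}
  ∪ pre   = {ball_in(b1,rmC), ball_in(b4,rmD)} ∪ {robot_in(rmD)}
          = {ball_in(b1,rmC), ball_in(b4,rmD), robot_in(rmD)}

== RESULT ==
["ball_in(b1,rmC)", "ball_in(b4,rmD)", "robot_in(rmD)"]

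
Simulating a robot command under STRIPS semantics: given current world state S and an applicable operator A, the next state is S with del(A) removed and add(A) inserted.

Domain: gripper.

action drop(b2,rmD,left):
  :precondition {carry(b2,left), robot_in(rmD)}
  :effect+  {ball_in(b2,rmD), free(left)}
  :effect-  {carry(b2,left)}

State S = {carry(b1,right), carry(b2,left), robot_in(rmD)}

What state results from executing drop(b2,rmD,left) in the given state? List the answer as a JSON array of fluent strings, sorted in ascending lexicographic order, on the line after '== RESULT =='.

Compute (S \ del) ∪ add:
  pre ⊆ S: {carry(b2,left), robot_in(rmD)} ⊆ S  — applicable
  S \ del = {carry(b1,right), robot_in(rmD)}
  ∪ add   = {ball_in(b2,rmD), carry(b1,right), free(left), robot_in(rmD)}

== RESULT ==
["ball_in(b2,rmD)", "carry(b1,right)", "free(left)", "robot_in(rmD)"]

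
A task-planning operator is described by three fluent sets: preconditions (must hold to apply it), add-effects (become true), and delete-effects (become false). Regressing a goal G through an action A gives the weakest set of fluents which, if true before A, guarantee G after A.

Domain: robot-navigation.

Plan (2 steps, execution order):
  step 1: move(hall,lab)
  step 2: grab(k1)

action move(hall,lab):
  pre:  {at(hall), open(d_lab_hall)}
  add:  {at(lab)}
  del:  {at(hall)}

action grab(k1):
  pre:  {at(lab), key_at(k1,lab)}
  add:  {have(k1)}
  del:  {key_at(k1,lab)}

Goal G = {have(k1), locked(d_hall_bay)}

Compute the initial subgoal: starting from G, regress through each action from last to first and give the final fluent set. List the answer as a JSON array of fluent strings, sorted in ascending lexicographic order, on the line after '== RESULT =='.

Work backward from the goal:
  through step 2 (grab(k1)): drop {have(k1)}, keep {locked(d_hall_bay)}, require {at(lab), key_at(k1,lab)}
    → {at(lab), key_at(k1,lab), locked(d_hall_bay)}
  through step 1 (move(hall,lab)): drop {at(lab)}, keep {key_at(k1,lab), locked(d_hall_bay)}, require {at(hall), open(d_lab_hall)}
    → {at(hall), key_at(k1,lab), locked(d_hall_bay), open(d_lab_hall)}

== RESULT ==
["at(hall)", "key_at(k1,lab)", "locked(d_hall_bay)", "open(d_lab_hall)"]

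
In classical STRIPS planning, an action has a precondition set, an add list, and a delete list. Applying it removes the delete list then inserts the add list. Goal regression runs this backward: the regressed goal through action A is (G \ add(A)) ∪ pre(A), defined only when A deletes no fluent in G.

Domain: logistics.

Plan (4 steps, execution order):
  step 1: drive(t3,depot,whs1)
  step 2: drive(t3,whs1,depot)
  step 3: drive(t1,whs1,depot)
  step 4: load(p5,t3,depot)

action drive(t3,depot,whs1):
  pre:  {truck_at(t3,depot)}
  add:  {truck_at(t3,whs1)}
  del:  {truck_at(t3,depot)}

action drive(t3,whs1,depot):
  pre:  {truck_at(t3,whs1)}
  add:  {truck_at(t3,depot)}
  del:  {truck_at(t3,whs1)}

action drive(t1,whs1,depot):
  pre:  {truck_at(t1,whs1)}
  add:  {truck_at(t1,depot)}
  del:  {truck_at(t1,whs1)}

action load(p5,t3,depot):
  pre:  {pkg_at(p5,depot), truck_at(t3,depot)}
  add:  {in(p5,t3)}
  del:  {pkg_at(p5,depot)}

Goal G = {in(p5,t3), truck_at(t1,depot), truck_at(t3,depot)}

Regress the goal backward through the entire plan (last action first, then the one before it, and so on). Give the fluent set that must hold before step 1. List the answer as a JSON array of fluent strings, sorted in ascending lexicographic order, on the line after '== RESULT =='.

Regress step by step:
  through step 4 (load(p5,t3,depot)): drop {in(p5,t3)}, keep {truck_at(t1,depot), truck_at(t3,depot)}, require {pkg_at(p5,depot), truck_at(t3,depot)}
    → {pkg_at(p5,depot), truck_at(t1,depot), truck_at(t3,depot)}
  through step 3 (drive(t1,whs1,depot)): drop {truck_at(t1,depot)}, keep {pkg_at(p5,depot), truck_at(t3,depot)}, require {truck_at(t1,whs1)}
    → {pkg_at(p5,depot), truck_at(t1,whs1), truck_at(t3,depot)}
  through step 2 (drive(t3,whs1,depot)): drop {truck_at(t3,depot)}, keep {pkg_at(p5,depot), truck_at(t1,whs1)}, require {truck_at(t3,whs1)}
    → {pkg_at(p5,depot), truck_at(t1,whs1), truck_at(t3,whs1)}
  through step 1 (drive(t3,depot,whs1)): drop {truck_at(t3,whs1)}, keep {pkg_at(p5,depot), truck_at(t1,whs1)}, require {truck_at(t3,depot)}
    → {pkg_at(p5,depot), truck_at(t1,whs1), truck_at(t3,depot)}

== RESULT ==
["pkg_at(p5,depot)", "truck_at(t1,whs1)", "truck_at(t3,depot)"]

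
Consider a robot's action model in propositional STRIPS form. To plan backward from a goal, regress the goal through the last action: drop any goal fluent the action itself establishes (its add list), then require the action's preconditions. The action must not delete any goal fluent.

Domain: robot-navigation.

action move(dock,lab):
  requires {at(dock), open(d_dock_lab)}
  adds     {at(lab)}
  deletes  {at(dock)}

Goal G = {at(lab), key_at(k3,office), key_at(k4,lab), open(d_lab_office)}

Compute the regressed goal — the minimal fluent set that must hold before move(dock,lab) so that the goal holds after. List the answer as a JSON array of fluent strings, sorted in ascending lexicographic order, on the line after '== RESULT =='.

Compute (G \ add) ∪ pre:
  G ∩ del = {}  (empty — regression defined)
  G \ add = {at(lab), key_at(k3,office), key_at(k4,lab), open(d_lab_office)} \ {at(lab)} = {key_at(k3,office), key_at(k4,lab), open(d_lab_office)}
  ∪ pre   = {key_at(k3,office), key_at(k4,lab), open(d_lab_office)} ∪ {at(dock), open(d_dock_lab)}
          = {at(dock), key_at(k3,office), key_at(k4,lab), open(d_dock_lab), open(d_lab_office)}

== RESULT ==
["at(dock)", "key_at(k3,office)", "key_at(k4,lab)", "open(d_dock_lab)", "open(d_lab_office)"]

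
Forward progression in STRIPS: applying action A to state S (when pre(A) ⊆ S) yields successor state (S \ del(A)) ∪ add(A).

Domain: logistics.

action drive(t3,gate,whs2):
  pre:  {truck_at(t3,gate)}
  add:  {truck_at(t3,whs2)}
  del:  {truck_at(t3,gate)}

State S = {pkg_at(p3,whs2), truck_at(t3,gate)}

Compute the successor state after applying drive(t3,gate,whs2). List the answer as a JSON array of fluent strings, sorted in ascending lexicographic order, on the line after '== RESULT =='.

Compute (S \ del) ∪ add:
  pre ⊆ S: {truck_at(t3,gate)} ⊆ S  — applicable
  S \ del = {pkg_at(p3,whs2)}
  ∪ add   = {pkg_at(p3,whs2), truck_at(t3,whs2)}

== RESULT ==
["pkg_at(p3,whs2)", "truck_at(t3,whs2)"]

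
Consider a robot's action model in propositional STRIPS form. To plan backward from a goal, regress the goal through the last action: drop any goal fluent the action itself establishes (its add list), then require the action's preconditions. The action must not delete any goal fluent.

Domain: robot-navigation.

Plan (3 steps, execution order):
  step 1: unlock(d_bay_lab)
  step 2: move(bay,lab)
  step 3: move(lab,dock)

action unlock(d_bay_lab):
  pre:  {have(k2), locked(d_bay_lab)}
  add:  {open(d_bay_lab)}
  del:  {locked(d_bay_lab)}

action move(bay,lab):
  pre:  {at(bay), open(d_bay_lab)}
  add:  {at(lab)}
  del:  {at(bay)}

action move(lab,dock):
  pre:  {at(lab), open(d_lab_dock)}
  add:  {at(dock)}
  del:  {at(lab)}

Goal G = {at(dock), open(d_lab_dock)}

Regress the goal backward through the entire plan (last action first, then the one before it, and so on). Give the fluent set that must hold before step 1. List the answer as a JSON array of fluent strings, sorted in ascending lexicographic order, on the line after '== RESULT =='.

Regress step by step:
  through step 3 (move(lab,dock)): drop {at(dock)}, keep {open(d_lab_dock)}, require {at(lab), open(d_lab_dock)}
    → {at(lab), open(d_lab_dock)}
  through step 2 (move(bay,lab)): drop {at(lab)}, keep {open(d_lab_dock)}, require {at(bay), open(d_bay_lab)}
    → {at(bay), open(d_bay_lab), open(d_lab_dock)}
  through step 1 (unlock(d_bay_lab)): drop {open(d_bay_lab)}, keep {at(bay), open(d_lab_dock)}, require {have(k2), locked(d_bay_lab)}
    → {at(bay), have(k2), locked(d_bay_lab), open(d_lab_dock)}

== RESULT ==
["at(bay)", "have(k2)", "locked(d_bay_lab)", "open(d_lab_dock)"]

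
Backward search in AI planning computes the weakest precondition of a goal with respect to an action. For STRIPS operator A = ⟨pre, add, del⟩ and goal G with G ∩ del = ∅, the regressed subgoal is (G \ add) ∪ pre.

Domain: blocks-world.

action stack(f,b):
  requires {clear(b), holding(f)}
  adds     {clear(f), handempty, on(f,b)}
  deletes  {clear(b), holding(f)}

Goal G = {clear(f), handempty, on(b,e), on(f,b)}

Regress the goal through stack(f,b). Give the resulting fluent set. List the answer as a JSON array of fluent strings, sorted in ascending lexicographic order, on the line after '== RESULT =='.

Regress:
  G ∩ del = {}  (empty — regression defined)
  G \ add = {clear(f), handempty, on(b,e), on(f,b)} \ {clear(f), handempty, on(f,b)} = {on(b,e)}
  ∪ pre   = {on(b,e)} ∪ {clear(b), holding(f)}
          = {clear(b), holding(f), on(b,e)}

== RESULT ==
["clear(b)", "holding(f)", "on(b,e)"]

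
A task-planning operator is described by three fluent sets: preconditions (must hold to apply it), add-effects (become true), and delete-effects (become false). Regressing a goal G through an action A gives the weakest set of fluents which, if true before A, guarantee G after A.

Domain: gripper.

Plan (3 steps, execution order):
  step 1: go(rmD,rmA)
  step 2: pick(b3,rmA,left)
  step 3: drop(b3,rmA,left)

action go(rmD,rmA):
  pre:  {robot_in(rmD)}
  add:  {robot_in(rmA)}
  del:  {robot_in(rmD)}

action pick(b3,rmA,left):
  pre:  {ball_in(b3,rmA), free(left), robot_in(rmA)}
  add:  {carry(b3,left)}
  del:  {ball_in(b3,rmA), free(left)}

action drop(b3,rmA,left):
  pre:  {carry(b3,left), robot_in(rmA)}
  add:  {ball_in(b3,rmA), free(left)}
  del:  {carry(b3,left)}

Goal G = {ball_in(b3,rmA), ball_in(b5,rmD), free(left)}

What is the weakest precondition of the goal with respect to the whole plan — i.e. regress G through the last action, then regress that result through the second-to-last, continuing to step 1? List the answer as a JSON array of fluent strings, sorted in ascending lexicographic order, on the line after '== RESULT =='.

Work backward from the goal:
  through step 3 (drop(b3,rmA,left)): drop {ball_in(b3,rmA), free(left)}, keep {ball_in(b5,rmD)}, require {carry(b3,left), robot_in(rmA)}
    → {ball_in(b5,rmD), carry(b3,left), robot_in(rmA)}
  through step 2 (pick(b3,rmA,left)): drop {carry(b3,left)}, keep {ball_in(b5,rmD), robot_in(rmA)}, require {ball_in(b3,rmA), free(left), robot_in(rmA)}
    → {ball_in(b3,rmA), ball_in(b5,rmD), free(left), robot_in(rmA)}
  through step 1 (go(rmD,rmA)): drop {robot_in(rmA)}, keep {ball_in(b3,rmA), ball_in(b5,rmD), free(left)}, require {robot_in(rmD)}
    → {ball_in(b3,rmA), ball_in(b5,rmD), free(left), robot_in(rmD)}

== RESULT ==
["ball_in(b3,rmA)", "ball_in(b5,rmD)", "free(left)", "robot_in(rmD)"]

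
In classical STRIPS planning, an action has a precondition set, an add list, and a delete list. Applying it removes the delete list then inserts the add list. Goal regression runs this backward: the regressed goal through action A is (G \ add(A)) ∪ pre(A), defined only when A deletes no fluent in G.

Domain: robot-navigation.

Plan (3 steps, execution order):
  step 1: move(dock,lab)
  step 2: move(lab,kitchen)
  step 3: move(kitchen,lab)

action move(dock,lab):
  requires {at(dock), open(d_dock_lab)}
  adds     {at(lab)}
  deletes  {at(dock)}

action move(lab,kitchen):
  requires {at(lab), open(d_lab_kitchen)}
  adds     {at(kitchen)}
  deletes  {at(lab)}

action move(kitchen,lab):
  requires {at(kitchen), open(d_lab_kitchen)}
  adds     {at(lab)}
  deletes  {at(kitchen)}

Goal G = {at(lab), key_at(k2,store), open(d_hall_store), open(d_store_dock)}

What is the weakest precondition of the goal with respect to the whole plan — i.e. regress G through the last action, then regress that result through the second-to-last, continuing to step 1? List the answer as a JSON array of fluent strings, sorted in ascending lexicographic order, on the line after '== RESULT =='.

Work backward from the goal:
  through step 3 (move(kitchen,lab)): drop {at(lab)}, keep {key_at(k2,store), open(d_hall_store), open(d_store_dock)}, require {at(kitchen), open(d_lab_kitchen)}
    → {at(kitchen), key_at(k2,store), open(d_hall_store), open(d_lab_kitchen), open(d_store_dock)}
  through step 2 (move(lab,kitchen)): drop {at(kitchen)}, keep {key_at(k2,store), open(d_hall_store), open(d_lab_kitchen), open(d_store_dock)}, require {at(lab), open(d_lab_kitchen)}
    → {at(lab), key_at(k2,store), open(d_hall_store), open(d_lab_kitchen), open(d_store_dock)}
  through step 1 (move(dock,lab)): drop {at(lab)}, keep {key_at(k2,store), open(d_hall_store), open(d_lab_kitchen), open(d_store_dock)}, require {at(dock), open(d_dock_lab)}
    → {at(dock), key_at(k2,store), open(d_dock_lab), open(d_hall_store), open(d_lab_kitchen), open(d_store_dock)}

== RESULT ==
["at(dock)", "key_at(k2,store)", "open(d_dock_lab)", "open(d_hall_store)", "open(d_lab_kitchen)", "open(d_store_dock)"]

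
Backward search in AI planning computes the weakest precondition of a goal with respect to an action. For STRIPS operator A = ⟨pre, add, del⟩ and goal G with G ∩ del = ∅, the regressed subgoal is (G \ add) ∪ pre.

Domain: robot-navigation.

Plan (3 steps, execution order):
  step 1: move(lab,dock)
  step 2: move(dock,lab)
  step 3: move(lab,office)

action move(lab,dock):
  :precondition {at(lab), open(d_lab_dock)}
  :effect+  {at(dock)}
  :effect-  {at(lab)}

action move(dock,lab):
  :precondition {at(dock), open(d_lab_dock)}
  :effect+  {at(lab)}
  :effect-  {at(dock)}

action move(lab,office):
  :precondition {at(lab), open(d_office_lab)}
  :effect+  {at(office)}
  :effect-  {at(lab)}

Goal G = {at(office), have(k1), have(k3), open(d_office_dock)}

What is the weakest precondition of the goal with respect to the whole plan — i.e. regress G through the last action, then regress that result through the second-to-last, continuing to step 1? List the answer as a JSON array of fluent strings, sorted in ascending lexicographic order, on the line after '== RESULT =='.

Regress step by step:
  through step 3 (move(lab,office)): drop {at(office)}, keep {have(k1), have(k3), open(d_office_dock)}, require {at(lab), open(d_office_lab)}
    → {at(lab), have(k1), have(k3), open(d_office_dock), open(d_office_lab)}
  through step 2 (move(dock,lab)): drop {at(lab)}, keep {have(k1), have(k3), open(d_office_dock), open(d_office_lab)}, require {at(dock), open(d_lab_dock)}
    → {at(dock), have(k1), have(k3), open(d_lab_dock), open(d_office_dock), open(d_office_lab)}
  through step 1 (move(lab,dock)): drop {at(dock)}, keep {have(k1), have(k3), open(d_lab_dock), open(d_office_dock), open(d_office_lab)}, require {at(lab), open(d_lab_dock)}
    → {at(lab), have(k1), have(k3), open(d_lab_dock), open(d_office_dock), open(d_office_lab)}

== RESULT ==
["at(lab)", "have(k1)", "have(k3)", "open(d_lab_dock)", "open(d_office_dock)", "open(d_office_lab)"]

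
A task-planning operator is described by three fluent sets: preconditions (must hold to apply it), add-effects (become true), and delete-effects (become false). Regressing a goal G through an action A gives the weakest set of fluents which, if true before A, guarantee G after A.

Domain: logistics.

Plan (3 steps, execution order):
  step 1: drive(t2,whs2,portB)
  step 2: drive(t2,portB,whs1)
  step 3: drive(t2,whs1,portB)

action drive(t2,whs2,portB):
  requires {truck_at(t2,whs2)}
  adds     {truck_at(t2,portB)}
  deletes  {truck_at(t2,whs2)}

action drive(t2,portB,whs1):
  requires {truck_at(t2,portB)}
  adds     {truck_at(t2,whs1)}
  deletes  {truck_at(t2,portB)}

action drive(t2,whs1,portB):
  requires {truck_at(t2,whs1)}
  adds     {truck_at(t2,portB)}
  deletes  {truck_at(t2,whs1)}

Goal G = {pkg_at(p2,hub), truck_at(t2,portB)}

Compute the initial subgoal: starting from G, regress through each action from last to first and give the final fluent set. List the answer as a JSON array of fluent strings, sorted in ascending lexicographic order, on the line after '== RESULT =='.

Regress step by step:
  through step 3 (drive(t2,whs1,portB)): drop {truck_at(t2,portB)}, keep {pkg_at(p2,hub)}, require {truck_at(t2,whs1)}
    → {pkg_at(p2,hub), truck_at(t2,whs1)}
  through step 2 (drive(t2,portB,whs1)): drop {truck_at(t2,whs1)}, keep {pkg_at(p2,hub)}, require {truck_at(t2,portB)}
    → {pkg_at(p2,hub), truck_at(t2,portB)}
  through step 1 (drive(t2,whs2,portB)): drop {truck_at(t2,portB)}, keep {pkg_at(p2,hub)}, require {truck_at(t2,whs2)}
    → {pkg_at(p2,hub), truck_at(t2,whs2)}

== RESULT ==
["pkg_at(p2,hub)", "truck_at(t2,whs2)"]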